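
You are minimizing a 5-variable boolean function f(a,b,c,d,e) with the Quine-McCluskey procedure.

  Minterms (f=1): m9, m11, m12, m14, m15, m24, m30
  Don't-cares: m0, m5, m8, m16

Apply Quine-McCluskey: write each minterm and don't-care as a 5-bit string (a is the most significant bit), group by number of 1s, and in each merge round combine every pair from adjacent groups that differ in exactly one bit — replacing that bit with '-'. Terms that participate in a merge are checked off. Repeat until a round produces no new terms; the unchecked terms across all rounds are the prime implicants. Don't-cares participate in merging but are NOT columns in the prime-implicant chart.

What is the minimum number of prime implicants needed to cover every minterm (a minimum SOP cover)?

[col 0] 00000*, 00101, 01000*, 01001*, 01011*, 01100*, 01110*, 01111*, 10000*, 11000*, 11110*
[col 1] -0000*, -1000*, -1110, 0-000*, 01-00, 01-11, 010-1, 0100-, 011-0, 0111-, 1-000*
[col 2] --000
Prime implicants: --000, -1110, 00101, 01-00, 01-11, 010-1, 0100-, 011-0, 0111-
PI chart (minterm → PIs covering it):
  9 | 010-1,0100-
  11 | 01-11,010-1
  12 | 01-00,011-0
  14 | -1110,011-0,0111-
  15 | 01-11,0111-
  24 | --000  (sole → essential)
  30 | -1110  (sole → essential)
Essential prime implicants: --000, -1110
Petrick residual → 01-00, 01-11, 010-1
Minimum SOP uses 5 PIs: c'd'e' + bcde' + a'bd'e' + a'bde + a'bc'e

5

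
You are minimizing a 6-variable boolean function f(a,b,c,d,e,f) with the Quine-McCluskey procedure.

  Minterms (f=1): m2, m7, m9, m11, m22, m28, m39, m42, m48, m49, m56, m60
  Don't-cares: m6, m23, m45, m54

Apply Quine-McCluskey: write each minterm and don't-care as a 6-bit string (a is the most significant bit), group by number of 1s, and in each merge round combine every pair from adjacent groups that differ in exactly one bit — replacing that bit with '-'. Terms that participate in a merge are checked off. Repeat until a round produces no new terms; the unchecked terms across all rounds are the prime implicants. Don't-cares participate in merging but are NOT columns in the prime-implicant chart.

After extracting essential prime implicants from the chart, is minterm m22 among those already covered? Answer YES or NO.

size-2^0 implicants → 000010(✓)  000110(✓)  000111(✓)  001001(✓)  001011(✓)  010110(✓)  010111(✓)  011100(✓)  100111(✓)  101010  101101  110000(✓)  110001(✓)  110110(✓)  111000(✓)  111100(✓)
size-2^1 implicants → -00111  -10110  -11100  0-0110(✓)  0-0111(✓)  000-10  00011-(✓)  0010-1  01011-(✓)  11-000  11000-  111-00
size-2^2 implicants → 0-011-
Unchecked terms (primes): -00111, -10110, -11100, 0-011-, 000-10, 0010-1, 101010, 101101, 11-000, 11000-, 111-00
Minterm coverage:
  m2 ⊆ 000-10 [E]
  m7 ⊆ -00111,0-011-
  m9 ⊆ 0010-1 [E]
  m11 ⊆ 0010-1 [E]
  m22 ⊆ -10110,0-011-
  m28 ⊆ -11100 [E]
  m39 ⊆ -00111 [E]
  m42 ⊆ 101010 [E]
  m48 ⊆ 11-000,11000-
  m49 ⊆ 11000- [E]
  m56 ⊆ 11-000,111-00
  m60 ⊆ -11100,111-00
E = {-00111, -11100, 000-10, 0010-1, 101010, 11000-}

NO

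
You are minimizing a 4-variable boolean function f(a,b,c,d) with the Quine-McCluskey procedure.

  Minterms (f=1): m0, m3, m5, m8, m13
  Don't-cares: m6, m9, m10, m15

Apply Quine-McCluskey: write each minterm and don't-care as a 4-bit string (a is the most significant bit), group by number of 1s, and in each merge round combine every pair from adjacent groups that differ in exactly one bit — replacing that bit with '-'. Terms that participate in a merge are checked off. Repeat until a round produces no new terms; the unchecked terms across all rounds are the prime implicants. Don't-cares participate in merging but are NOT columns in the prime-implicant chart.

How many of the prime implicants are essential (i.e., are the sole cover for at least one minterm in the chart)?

[col 0] 0000*, 0011, 0101*, 0110, 1000*, 1001*, 1010*, 1101*, 1111*
[col 1] -000, -101, 1-01, 10-0, 100-, 11-1
Prime implicants: -000, -101, 0011, 0110, 1-01, 10-0, 100-, 11-1
PI chart (minterm → PIs covering it):
  0 | -000  (sole → essential)
  3 | 0011  (sole → essential)
  5 | -101  (sole → essential)
  8 | -000,10-0,100-
  13 | -101,1-01,11-1
Essential prime implicants: -000, -101, 0011

3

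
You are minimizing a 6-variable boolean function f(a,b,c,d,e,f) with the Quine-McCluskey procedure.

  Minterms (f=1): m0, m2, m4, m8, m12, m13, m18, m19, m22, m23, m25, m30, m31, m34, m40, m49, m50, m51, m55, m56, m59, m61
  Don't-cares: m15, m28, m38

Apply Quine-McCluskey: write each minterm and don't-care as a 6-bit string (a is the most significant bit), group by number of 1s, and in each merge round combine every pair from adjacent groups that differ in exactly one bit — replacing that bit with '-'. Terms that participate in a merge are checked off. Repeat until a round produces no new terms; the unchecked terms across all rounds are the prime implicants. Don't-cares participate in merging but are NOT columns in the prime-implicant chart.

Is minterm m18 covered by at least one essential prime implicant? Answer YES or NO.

NO

size-2^0 implicants → 000000(✓)  000010(✓)  000100(✓)  001000(✓)  001100(✓)  001101(✓)  001111(✓)  010010(✓)  010011(✓)  010110(✓)  010111(✓)  011001  011100(✓)  011110(✓)  011111(✓)  100010(✓)  100110(✓)  101000(✓)  110001(✓)  110010(✓)  110011(✓)  110111(✓)  111000(✓)  111011(✓)  111101
size-2^1 implicants → -00010(✓)  -01000  -10010(✓)  -10011(✓)  -10111(✓)  0-0010(✓)  0-1100  0-1111  00-000(✓)  00-100(✓)  000-00(✓)  0000-0  001-00(✓)  0011-1  00110-  01-110(✓)  01-111(✓)  010-10(✓)  010-11(✓)  01001-(✓)  01011-(✓)  0111-0  01111-(✓)  1-0010(✓)  1-1000  100-10  11-011  110-11(✓)  1100-1  11001-(✓)
size-2^2 implicants → --0010  -10-11  -1001-  00--00  01-11-  010-1-
Unchecked terms (primes): --0010, -01000, -10-11, -1001-, 0-1100, 0-1111, 00--00, 0000-0, 0011-1, 00110-, 01-11-, 010-1-, 011001, 0111-0, 1-1000, 100-10, 11-011, 1100-1, 111101
Minterm coverage:
  m0 ⊆ 00--00,0000-0
  m2 ⊆ --0010,0000-0
  m4 ⊆ 00--00 [E]
  m8 ⊆ -01000,00--00
  m12 ⊆ 0-1100,00--00,00110-
  m13 ⊆ 0011-1,00110-
  m18 ⊆ --0010,-1001-,010-1-
  m19 ⊆ -10-11,-1001-,010-1-
  m22 ⊆ 01-11-,010-1-
  m23 ⊆ -10-11,01-11-,010-1-
  m25 ⊆ 011001 [E]
  m30 ⊆ 01-11-,0111-0
  m31 ⊆ 0-1111,01-11-
  m34 ⊆ --0010,100-10
  m40 ⊆ -01000,1-1000
  m49 ⊆ 1100-1 [E]
  m50 ⊆ --0010,-1001-
  m51 ⊆ -10-11,-1001-,11-011,1100-1
  m55 ⊆ -10-11 [E]
  m56 ⊆ 1-1000 [E]
  m59 ⊆ 11-011 [E]
  m61 ⊆ 111101 [E]
E = {-10-11, 00--00, 011001, 1-1000, 11-011, 1100-1, 111101}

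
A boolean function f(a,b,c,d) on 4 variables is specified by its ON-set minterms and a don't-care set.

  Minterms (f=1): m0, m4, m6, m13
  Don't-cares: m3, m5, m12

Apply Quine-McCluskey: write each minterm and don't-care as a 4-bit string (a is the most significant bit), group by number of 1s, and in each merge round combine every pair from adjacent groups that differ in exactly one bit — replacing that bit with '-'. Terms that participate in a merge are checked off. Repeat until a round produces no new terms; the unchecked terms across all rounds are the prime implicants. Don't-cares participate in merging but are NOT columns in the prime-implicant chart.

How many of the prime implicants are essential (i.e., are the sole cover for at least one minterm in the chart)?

Round 0: 0000✓ 0011 0100✓ 0101✓ 0110✓ 1100✓ 1101✓
Round 1: -100✓ -101✓ 0-00 01-0 010-✓ 110-✓
Round 2: -10-
PIs = {-10-, 0-00, 0011, 01-0}
Coverage chart:
  m0: 0-00 ←essential
  m4: -10-,0-00,01-0
  m6: 01-0 ←essential
  m13: -10- ←essential
Essential: -10-, 0-00, 01-0

3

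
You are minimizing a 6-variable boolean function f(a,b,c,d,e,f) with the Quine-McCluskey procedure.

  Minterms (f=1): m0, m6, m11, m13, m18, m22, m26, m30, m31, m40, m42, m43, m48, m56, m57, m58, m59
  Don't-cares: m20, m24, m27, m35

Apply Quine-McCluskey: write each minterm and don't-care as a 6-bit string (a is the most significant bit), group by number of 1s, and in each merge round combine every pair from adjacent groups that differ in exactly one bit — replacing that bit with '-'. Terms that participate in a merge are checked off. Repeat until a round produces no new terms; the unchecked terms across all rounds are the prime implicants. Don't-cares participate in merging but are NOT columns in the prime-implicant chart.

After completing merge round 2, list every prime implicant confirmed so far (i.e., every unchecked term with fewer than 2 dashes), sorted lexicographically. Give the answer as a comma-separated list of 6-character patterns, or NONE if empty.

0-0110, 000000, 001101, 0101-0, 10-011, 11-000

size-2^0 implicants → 000000  000110(✓)  001011(✓)  001101  010010(✓)  010100(✓)  010110(✓)  011000(✓)  011010(✓)  011011(✓)  011110(✓)  011111(✓)  100011(✓)  101000(✓)  101010(✓)  101011(✓)  110000(✓)  111000(✓)  111001(✓)  111010(✓)  111011(✓)
size-2^1 implicants → -01011(✓)  -11000(✓)  -11010(✓)  -11011(✓)  0-0110  0-1011(✓)  01-010(✓)  01-110(✓)  010-10(✓)  0101-0  011-10(✓)  011-11(✓)  0110-0(✓)  01101-(✓)  01111-(✓)  1-1000(✓)  1-1010(✓)  1-1011(✓)  10-011  1010-0(✓)  10101-(✓)  11-000  1110-0(✓)  1110-1(✓)  11100-(✓)  11101-(✓)
size-2^2 implicants → --1011  -110-0  -1101-  01--10  011-1-  1-10-0  1-101-  1110--
Unchecked terms (primes): --1011, -110-0, -1101-, 0-0110, 000000, 001101, 01--10, 0101-0, 011-1-, 1-10-0, 1-101-, 10-011, 11-000, 1110--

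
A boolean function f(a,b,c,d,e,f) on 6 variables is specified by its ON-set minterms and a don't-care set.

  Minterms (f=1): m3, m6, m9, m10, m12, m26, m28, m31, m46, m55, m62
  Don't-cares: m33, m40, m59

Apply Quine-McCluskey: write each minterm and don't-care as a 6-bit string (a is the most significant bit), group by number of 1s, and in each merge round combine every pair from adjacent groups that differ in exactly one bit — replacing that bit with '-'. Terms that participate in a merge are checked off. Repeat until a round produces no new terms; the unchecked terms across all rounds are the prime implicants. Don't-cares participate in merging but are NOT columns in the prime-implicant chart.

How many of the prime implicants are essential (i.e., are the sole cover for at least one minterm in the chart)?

[col 0] 000011, 000110, 001001, 001010*, 001100*, 011010*, 011100*, 011111, 100001, 101000, 101110*, 110111, 111011, 111110*
[col 1] 0-1010, 0-1100, 1-1110
Prime implicants: 0-1010, 0-1100, 000011, 000110, 001001, 011111, 1-1110, 100001, 101000, 110111, 111011
PI chart (minterm → PIs covering it):
  3 | 000011  (sole → essential)
  6 | 000110  (sole → essential)
  9 | 001001  (sole → essential)
  10 | 0-1010  (sole → essential)
  12 | 0-1100  (sole → essential)
  26 | 0-1010  (sole → essential)
  28 | 0-1100  (sole → essential)
  31 | 011111  (sole → essential)
  46 | 1-1110  (sole → essential)
  55 | 110111  (sole → essential)
  62 | 1-1110  (sole → essential)
Essential prime implicants: 0-1010, 0-1100, 000011, 000110, 001001, 011111, 1-1110, 110111

8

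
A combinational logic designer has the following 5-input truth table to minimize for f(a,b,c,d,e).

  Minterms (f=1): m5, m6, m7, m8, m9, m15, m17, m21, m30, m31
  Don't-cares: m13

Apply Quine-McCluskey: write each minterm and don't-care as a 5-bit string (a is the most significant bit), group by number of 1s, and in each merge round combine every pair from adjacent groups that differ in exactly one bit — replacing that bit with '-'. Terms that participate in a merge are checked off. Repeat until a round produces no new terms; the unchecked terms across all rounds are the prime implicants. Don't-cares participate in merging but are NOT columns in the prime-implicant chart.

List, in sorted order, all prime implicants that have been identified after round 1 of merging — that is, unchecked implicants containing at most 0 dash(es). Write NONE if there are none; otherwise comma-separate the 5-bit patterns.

size-2^0 implicants → 00101(✓)  00110(✓)  00111(✓)  01000(✓)  01001(✓)  01101(✓)  01111(✓)  10001(✓)  10101(✓)  11110(✓)  11111(✓)
size-2^1 implicants → -0101  -1111  0-101(✓)  0-111(✓)  001-1(✓)  0011-  01-01  0100-  011-1(✓)  10-01  1111-
size-2^2 implicants → 0-1-1
Unchecked terms (primes): -0101, -1111, 0-1-1, 0011-, 01-01, 0100-, 10-01, 1111-

NONE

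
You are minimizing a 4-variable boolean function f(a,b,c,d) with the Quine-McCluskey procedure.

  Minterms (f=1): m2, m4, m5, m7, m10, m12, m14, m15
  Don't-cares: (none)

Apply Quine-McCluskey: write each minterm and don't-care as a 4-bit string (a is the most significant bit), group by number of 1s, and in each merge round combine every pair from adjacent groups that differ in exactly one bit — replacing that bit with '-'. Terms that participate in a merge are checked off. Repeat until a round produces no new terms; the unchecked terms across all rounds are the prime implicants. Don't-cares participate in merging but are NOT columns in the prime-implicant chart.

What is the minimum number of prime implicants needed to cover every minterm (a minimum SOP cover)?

4

[col 0] 0010*, 0100*, 0101*, 0111*, 1010*, 1100*, 1110*, 1111*
[col 1] -010, -100, -111, 01-1, 010-, 1-10, 11-0, 111-
Prime implicants: -010, -100, -111, 01-1, 010-, 1-10, 11-0, 111-
PI chart (minterm → PIs covering it):
  2 | -010  (sole → essential)
  4 | -100,010-
  5 | 01-1,010-
  7 | -111,01-1
  10 | -010,1-10
  12 | -100,11-0
  14 | 1-10,11-0,111-
  15 | -111,111-
Essential prime implicants: -010
Petrick residual → -100, 01-1, 111-
Minimum SOP uses 4 PIs: b'cd' + bc'd' + a'bd + abc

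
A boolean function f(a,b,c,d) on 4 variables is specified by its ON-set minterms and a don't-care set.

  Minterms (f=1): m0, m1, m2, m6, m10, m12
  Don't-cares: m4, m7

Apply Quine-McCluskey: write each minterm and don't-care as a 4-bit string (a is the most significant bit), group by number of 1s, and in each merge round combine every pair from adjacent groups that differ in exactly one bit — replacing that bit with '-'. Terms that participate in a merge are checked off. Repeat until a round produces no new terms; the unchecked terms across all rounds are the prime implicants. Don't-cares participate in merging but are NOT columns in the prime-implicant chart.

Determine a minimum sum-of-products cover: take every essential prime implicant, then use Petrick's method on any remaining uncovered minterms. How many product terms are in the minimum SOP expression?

4

[col 0] 0000*, 0001*, 0010*, 0100*, 0110*, 0111*, 1010*, 1100*
[col 1] -010, -100, 0-00*, 0-10*, 00-0*, 000-, 01-0*, 011-
[col 2] 0--0
Prime implicants: -010, -100, 0--0, 000-, 011-
PI chart (minterm → PIs covering it):
  0 | 0--0,000-
  1 | 000-  (sole → essential)
  2 | -010,0--0
  6 | 0--0,011-
  10 | -010  (sole → essential)
  12 | -100  (sole → essential)
Essential prime implicants: -010, -100, 000-
Petrick residual → 0--0
Minimum SOP uses 4 PIs: b'cd' + bc'd' + a'd' + a'b'c'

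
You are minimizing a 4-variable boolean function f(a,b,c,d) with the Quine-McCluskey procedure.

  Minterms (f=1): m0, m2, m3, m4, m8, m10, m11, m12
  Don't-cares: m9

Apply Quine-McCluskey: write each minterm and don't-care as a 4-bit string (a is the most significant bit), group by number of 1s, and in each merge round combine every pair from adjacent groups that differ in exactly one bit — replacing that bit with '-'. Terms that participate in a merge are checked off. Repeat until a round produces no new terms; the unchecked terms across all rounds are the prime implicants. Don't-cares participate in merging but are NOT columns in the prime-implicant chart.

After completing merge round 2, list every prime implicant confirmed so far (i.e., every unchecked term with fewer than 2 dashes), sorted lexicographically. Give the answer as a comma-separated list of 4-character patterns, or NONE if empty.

NONE

[col 0] 0000*, 0010*, 0011*, 0100*, 1000*, 1001*, 1010*, 1011*, 1100*
[col 1] -000*, -010*, -011*, -100*, 0-00*, 00-0*, 001-*, 1-00*, 10-0*, 10-1*, 100-*, 101-*
[col 2] --00, -0-0, -01-, 10--
Prime implicants: --00, -0-0, -01-, 10--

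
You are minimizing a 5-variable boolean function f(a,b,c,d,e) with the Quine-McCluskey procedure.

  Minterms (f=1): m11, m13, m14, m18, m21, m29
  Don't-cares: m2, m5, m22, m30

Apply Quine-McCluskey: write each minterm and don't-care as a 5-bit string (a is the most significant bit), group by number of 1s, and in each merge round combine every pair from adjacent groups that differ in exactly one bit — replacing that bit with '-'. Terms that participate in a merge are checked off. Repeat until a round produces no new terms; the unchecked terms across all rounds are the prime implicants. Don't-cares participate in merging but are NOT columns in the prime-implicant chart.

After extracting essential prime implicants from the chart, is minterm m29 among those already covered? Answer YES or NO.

YES

Round 0: 00010✓ 00101✓ 01011 01101✓ 01110✓ 10010✓ 10101✓ 10110✓ 11101✓ 11110✓
Round 1: -0010 -0101✓ -1101✓ -1110 0-101✓ 1-101✓ 1-110 10-10
Round 2: --101
PIs = {--101, -0010, -1110, 01011, 1-110, 10-10}
Coverage chart:
  m11: 01011 ←essential
  m13: --101 ←essential
  m14: -1110 ←essential
  m18: -0010,10-10
  m21: --101 ←essential
  m29: --101 ←essential
Essential: --101, -1110, 01011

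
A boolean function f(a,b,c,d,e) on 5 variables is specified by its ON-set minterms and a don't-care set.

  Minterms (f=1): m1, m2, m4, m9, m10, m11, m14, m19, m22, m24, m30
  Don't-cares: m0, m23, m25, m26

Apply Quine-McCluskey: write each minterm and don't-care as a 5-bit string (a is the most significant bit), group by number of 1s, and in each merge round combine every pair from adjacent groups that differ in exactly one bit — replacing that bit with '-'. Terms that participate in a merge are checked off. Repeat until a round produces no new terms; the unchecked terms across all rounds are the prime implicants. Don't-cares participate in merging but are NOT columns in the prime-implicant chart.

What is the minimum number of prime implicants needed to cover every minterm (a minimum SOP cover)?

8

[col 0] 00000*, 00001*, 00010*, 00100*, 01001*, 01010*, 01011*, 01110*, 10011*, 10110*, 10111*, 11000*, 11001*, 11010*, 11110*
[col 1] -1001, -1010*, -1110*, 0-001, 0-010, 00-00, 000-0, 0000-, 01-10*, 010-1, 0101-, 1-110, 10-11, 1011-, 11-10*, 110-0, 1100-
[col 2] -1-10
Prime implicants: -1-10, -1001, 0-001, 0-010, 00-00, 000-0, 0000-, 010-1, 0101-, 1-110, 10-11, 1011-, 110-0, 1100-
PI chart (minterm → PIs covering it):
  1 | 0-001,0000-
  2 | 0-010,000-0
  4 | 00-00  (sole → essential)
  9 | -1001,0-001,010-1
  10 | -1-10,0-010,0101-
  11 | 010-1,0101-
  14 | -1-10  (sole → essential)
  19 | 10-11  (sole → essential)
  22 | 1-110,1011-
  24 | 110-0,1100-
  30 | -1-10,1-110
Essential prime implicants: -1-10, 00-00, 10-11
Petrick residual → 0-001, 0-010, 010-1, 1-110, 110-0
Minimum SOP uses 8 PIs: bde' + a'c'd'e + a'c'de' + a'b'd'e' + a'bc'e + acde' + ab'de + abc'e'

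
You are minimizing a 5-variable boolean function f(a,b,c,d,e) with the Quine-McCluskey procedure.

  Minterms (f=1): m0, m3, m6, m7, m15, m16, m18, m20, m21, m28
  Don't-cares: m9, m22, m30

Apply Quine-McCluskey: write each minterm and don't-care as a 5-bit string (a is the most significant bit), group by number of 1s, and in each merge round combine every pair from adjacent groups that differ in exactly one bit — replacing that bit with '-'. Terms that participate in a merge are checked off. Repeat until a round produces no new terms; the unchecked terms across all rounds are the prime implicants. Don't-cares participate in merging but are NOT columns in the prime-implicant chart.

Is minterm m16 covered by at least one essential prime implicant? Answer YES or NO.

size-2^0 implicants → 00000(✓)  00011(✓)  00110(✓)  00111(✓)  01001  01111(✓)  10000(✓)  10010(✓)  10100(✓)  10101(✓)  10110(✓)  11100(✓)  11110(✓)
size-2^1 implicants → -0000  -0110  0-111  00-11  0011-  1-100(✓)  1-110(✓)  10-00(✓)  10-10(✓)  100-0(✓)  101-0(✓)  1010-  111-0(✓)
size-2^2 implicants → 1-1-0  10--0
Unchecked terms (primes): -0000, -0110, 0-111, 00-11, 0011-, 01001, 1-1-0, 10--0, 1010-
Minterm coverage:
  m0 ⊆ -0000 [E]
  m3 ⊆ 00-11 [E]
  m6 ⊆ -0110,0011-
  m7 ⊆ 0-111,00-11,0011-
  m15 ⊆ 0-111 [E]
  m16 ⊆ -0000,10--0
  m18 ⊆ 10--0 [E]
  m20 ⊆ 1-1-0,10--0,1010-
  m21 ⊆ 1010- [E]
  m28 ⊆ 1-1-0 [E]
E = {-0000, 0-111, 00-11, 1-1-0, 10--0, 1010-}

YES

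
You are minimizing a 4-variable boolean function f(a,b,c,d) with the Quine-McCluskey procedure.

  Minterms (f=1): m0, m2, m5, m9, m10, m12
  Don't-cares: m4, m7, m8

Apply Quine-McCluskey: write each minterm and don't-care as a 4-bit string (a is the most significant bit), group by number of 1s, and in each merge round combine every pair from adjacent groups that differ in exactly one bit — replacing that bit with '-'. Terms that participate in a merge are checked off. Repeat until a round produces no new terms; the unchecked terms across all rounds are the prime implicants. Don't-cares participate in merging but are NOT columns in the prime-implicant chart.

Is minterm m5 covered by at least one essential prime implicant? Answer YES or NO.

NO

size-2^0 implicants → 0000(✓)  0010(✓)  0100(✓)  0101(✓)  0111(✓)  1000(✓)  1001(✓)  1010(✓)  1100(✓)
size-2^1 implicants → -000(✓)  -010(✓)  -100(✓)  0-00(✓)  00-0(✓)  01-1  010-  1-00(✓)  10-0(✓)  100-
size-2^2 implicants → --00  -0-0
Unchecked terms (primes): --00, -0-0, 01-1, 010-, 100-
Minterm coverage:
  m0 ⊆ --00,-0-0
  m2 ⊆ -0-0 [E]
  m5 ⊆ 01-1,010-
  m9 ⊆ 100- [E]
  m10 ⊆ -0-0 [E]
  m12 ⊆ --00 [E]
E = {--00, -0-0, 100-}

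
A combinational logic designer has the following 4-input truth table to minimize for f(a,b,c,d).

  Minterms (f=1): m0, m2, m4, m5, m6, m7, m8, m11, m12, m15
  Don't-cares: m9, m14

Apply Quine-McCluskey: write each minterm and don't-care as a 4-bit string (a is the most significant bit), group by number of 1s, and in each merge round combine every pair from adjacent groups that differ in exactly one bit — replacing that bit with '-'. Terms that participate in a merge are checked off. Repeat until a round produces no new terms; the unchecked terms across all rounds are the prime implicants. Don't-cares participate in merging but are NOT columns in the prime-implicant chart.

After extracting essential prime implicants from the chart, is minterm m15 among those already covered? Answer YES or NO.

NO

Round 0: 0000✓ 0010✓ 0100✓ 0101✓ 0110✓ 0111✓ 1000✓ 1001✓ 1011✓ 1100✓ 1110✓ 1111✓
Round 1: -000✓ -100✓ -110✓ -111✓ 0-00✓ 0-10✓ 00-0✓ 01-0✓ 01-1✓ 010-✓ 011-✓ 1-00✓ 1-11 10-1 100- 11-0✓ 111-✓
Round 2: --00 -1-0 -11- 0--0 01--
PIs = {--00, -1-0, -11-, 0--0, 01--, 1-11, 10-1, 100-}
Coverage chart:
  m0: --00,0--0
  m2: 0--0 ←essential
  m4: --00,-1-0,0--0,01--
  m5: 01-- ←essential
  m6: -1-0,-11-,0--0,01--
  m7: -11-,01--
  m8: --00,100-
  m11: 1-11,10-1
  m12: --00,-1-0
  m15: -11-,1-11
Essential: 0--0, 01--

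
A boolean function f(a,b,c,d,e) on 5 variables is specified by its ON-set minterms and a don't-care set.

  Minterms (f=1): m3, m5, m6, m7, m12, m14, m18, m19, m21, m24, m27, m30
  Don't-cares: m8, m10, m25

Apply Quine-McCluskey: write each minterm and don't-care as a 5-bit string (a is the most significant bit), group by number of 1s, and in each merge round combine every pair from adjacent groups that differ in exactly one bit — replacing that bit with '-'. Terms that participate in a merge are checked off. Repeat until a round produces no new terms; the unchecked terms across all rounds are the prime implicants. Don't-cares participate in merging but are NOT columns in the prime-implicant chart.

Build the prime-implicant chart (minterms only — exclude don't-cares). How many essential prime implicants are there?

4

size-2^0 implicants → 00011(✓)  00101(✓)  00110(✓)  00111(✓)  01000(✓)  01010(✓)  01100(✓)  01110(✓)  10010(✓)  10011(✓)  10101(✓)  11000(✓)  11001(✓)  11011(✓)  11110(✓)
size-2^1 implicants → -0011  -0101  -1000  -1110  0-110  00-11  001-1  0011-  01-00(✓)  01-10(✓)  010-0(✓)  011-0(✓)  1-011  1001-  110-1  1100-
size-2^2 implicants → 01--0
Unchecked terms (primes): -0011, -0101, -1000, -1110, 0-110, 00-11, 001-1, 0011-, 01--0, 1-011, 1001-, 110-1, 1100-
Minterm coverage:
  m3 ⊆ -0011,00-11
  m5 ⊆ -0101,001-1
  m6 ⊆ 0-110,0011-
  m7 ⊆ 00-11,001-1,0011-
  m12 ⊆ 01--0 [E]
  m14 ⊆ -1110,0-110,01--0
  m18 ⊆ 1001- [E]
  m19 ⊆ -0011,1-011,1001-
  m21 ⊆ -0101 [E]
  m24 ⊆ -1000,1100-
  m27 ⊆ 1-011,110-1
  m30 ⊆ -1110 [E]
E = {-0101, -1110, 01--0, 1001-}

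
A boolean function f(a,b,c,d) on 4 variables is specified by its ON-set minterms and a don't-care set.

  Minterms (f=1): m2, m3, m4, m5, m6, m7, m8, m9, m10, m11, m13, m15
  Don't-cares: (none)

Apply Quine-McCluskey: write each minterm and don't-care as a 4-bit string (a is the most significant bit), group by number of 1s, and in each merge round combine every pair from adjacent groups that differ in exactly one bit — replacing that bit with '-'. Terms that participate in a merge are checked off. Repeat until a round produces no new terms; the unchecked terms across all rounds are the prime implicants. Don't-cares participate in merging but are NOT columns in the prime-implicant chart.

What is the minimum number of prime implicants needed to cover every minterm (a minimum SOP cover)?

4

Round 0: 0010✓ 0011✓ 0100✓ 0101✓ 0110✓ 0111✓ 1000✓ 1001✓ 1010✓ 1011✓ 1101✓ 1111✓
Round 1: -010✓ -011✓ -101✓ -111✓ 0-10✓ 0-11✓ 001-✓ 01-0✓ 01-1✓ 010-✓ 011-✓ 1-01✓ 1-11✓ 10-0✓ 10-1✓ 100-✓ 101-✓ 11-1✓
Round 2: --11 -01- -1-1 0-1- 01-- 1--1 10--
PIs = {--11, -01-, -1-1, 0-1-, 01--, 1--1, 10--}
Coverage chart:
  m2: -01-,0-1-
  m3: --11,-01-,0-1-
  m4: 01-- ←essential
  m5: -1-1,01--
  m6: 0-1-,01--
  m7: --11,-1-1,0-1-,01--
  m8: 10-- ←essential
  m9: 1--1,10--
  m10: -01-,10--
  m11: --11,-01-,1--1,10--
  m13: -1-1,1--1
  m15: --11,-1-1,1--1
Essential: 01--, 10--
Petrick residual → -01-, -1-1
Min cover (4 terms): b'c + bd + a'b + ab'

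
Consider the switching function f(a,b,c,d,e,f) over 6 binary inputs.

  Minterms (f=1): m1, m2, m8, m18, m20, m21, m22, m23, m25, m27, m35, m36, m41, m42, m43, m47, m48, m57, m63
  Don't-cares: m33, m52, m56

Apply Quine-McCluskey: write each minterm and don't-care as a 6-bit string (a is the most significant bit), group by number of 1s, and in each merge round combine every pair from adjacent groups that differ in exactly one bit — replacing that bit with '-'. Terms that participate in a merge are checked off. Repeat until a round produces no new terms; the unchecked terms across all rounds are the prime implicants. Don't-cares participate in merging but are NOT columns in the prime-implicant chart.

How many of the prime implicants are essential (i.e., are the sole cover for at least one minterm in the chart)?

size-2^0 implicants → 000001(✓)  000010(✓)  001000  010010(✓)  010100(✓)  010101(✓)  010110(✓)  010111(✓)  011001(✓)  011011(✓)  100001(✓)  100011(✓)  100100(✓)  101001(✓)  101010(✓)  101011(✓)  101111(✓)  110000(✓)  110100(✓)  111000(✓)  111001(✓)  111111(✓)
size-2^1 implicants → -00001  -10100  -11001  0-0010  010-10  0101-0(✓)  0101-1(✓)  01010-(✓)  01011-(✓)  0110-1  1-0100  1-1001  1-1111  10-001(✓)  10-011(✓)  1000-1(✓)  101-11  1010-1(✓)  10101-  11-000  110-00  11100-
size-2^2 implicants → 0101--  10-0-1
Unchecked terms (primes): -00001, -10100, -11001, 0-0010, 001000, 010-10, 0101--, 0110-1, 1-0100, 1-1001, 1-1111, 10-0-1, 101-11, 10101-, 11-000, 110-00, 11100-
Minterm coverage:
  m1 ⊆ -00001 [E]
  m2 ⊆ 0-0010 [E]
  m8 ⊆ 001000 [E]
  m18 ⊆ 0-0010,010-10
  m20 ⊆ -10100,0101--
  m21 ⊆ 0101-- [E]
  m22 ⊆ 010-10,0101--
  m23 ⊆ 0101-- [E]
  m25 ⊆ -11001,0110-1
  m27 ⊆ 0110-1 [E]
  m35 ⊆ 10-0-1 [E]
  m36 ⊆ 1-0100 [E]
  m41 ⊆ 1-1001,10-0-1
  m42 ⊆ 10101- [E]
  m43 ⊆ 10-0-1,101-11,10101-
  m47 ⊆ 1-1111,101-11
  m48 ⊆ 11-000,110-00
  m57 ⊆ -11001,1-1001,11100-
  m63 ⊆ 1-1111 [E]
E = {-00001, 0-0010, 001000, 0101--, 0110-1, 1-0100, 1-1111, 10-0-1, 10101-}

9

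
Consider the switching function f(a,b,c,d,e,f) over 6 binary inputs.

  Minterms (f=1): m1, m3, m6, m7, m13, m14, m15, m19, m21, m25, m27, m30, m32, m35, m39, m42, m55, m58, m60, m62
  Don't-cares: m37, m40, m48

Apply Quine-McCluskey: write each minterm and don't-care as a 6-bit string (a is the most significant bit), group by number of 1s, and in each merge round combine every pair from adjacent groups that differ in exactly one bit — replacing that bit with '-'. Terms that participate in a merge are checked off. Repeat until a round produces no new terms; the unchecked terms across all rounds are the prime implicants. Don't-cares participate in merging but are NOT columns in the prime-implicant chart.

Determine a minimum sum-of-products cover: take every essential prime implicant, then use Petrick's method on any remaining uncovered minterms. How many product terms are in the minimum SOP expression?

Round 0: 000001✓ 000011✓ 000110✓ 000111✓ 001101✓ 001110✓ 001111✓ 010011✓ 010101 011001✓ 011011✓ 011110✓ 100000✓ 100011✓ 100101✓ 100111✓ 101000✓ 101010✓ 110000✓ 110111✓ 111010✓ 111100✓ 111110✓
Round 1: -00011✓ -00111✓ -11110 0-0011 0-1110 00-110✓ 00-111✓ 000-11✓ 0000-1 00011-✓ 0011-1 00111-✓ 01-011 0110-1 1-0000 1-0111 1-1010 10-000 100-11✓ 1001-1 1010-0 111-10 1111-0
Round 2: -00-11 00-11-
PIs = {-00-11, -11110, 0-0011, 0-1110, 00-11-, 0000-1, 0011-1, 01-011, 010101, 0110-1, 1-0000, 1-0111, 1-1010, 10-000, 1001-1, 1010-0, 111-10, 1111-0}
Coverage chart:
  m1: 0000-1 ←essential
  m3: -00-11,0-0011,0000-1
  m6: 00-11- ←essential
  m7: -00-11,00-11-
  m13: 0011-1 ←essential
  m14: 0-1110,00-11-
  m15: 00-11-,0011-1
  m19: 0-0011,01-011
  m21: 010101 ←essential
  m25: 0110-1 ←essential
  m27: 01-011,0110-1
  m30: -11110,0-1110
  m32: 1-0000,10-000
  m35: -00-11 ←essential
  m39: -00-11,1-0111,1001-1
  m42: 1-1010,1010-0
  m55: 1-0111 ←essential
  m58: 1-1010,111-10
  m60: 1111-0 ←essential
  m62: -11110,111-10,1111-0
Essential: -00-11, 00-11-, 0000-1, 0011-1, 010101, 0110-1, 1-0111, 1111-0
Petrick residual → -11110, 0-0011, 1-0000, 1-1010
Min cover (12 terms): b'c'ef + bcdef' + a'c'd'ef + a'b'de + a'b'c'd'f + a'b'cdf + a'bc'de'f + a'bcd'f + ac'd'e'f' + ac'def + acd'ef' + abcdf'

12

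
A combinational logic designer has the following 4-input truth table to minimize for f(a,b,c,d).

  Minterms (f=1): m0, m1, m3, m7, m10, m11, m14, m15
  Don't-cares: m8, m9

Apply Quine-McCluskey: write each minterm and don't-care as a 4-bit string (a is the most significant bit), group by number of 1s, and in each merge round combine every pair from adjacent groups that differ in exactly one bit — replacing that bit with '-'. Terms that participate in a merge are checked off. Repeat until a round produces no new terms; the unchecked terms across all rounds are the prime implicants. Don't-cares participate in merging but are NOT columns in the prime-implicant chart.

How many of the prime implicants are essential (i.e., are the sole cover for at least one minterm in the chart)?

[col 0] 0000*, 0001*, 0011*, 0111*, 1000*, 1001*, 1010*, 1011*, 1110*, 1111*
[col 1] -000*, -001*, -011*, -111*, 0-11*, 00-1*, 000-*, 1-10*, 1-11*, 10-0*, 10-1*, 100-*, 101-*, 111-*
[col 2] --11, -0-1, -00-, 1-1-, 10--
Prime implicants: --11, -0-1, -00-, 1-1-, 10--
PI chart (minterm → PIs covering it):
  0 | -00-  (sole → essential)
  1 | -0-1,-00-
  3 | --11,-0-1
  7 | --11  (sole → essential)
  10 | 1-1-,10--
  11 | --11,-0-1,1-1-,10--
  14 | 1-1-  (sole → essential)
  15 | --11,1-1-
Essential prime implicants: --11, -00-, 1-1-

3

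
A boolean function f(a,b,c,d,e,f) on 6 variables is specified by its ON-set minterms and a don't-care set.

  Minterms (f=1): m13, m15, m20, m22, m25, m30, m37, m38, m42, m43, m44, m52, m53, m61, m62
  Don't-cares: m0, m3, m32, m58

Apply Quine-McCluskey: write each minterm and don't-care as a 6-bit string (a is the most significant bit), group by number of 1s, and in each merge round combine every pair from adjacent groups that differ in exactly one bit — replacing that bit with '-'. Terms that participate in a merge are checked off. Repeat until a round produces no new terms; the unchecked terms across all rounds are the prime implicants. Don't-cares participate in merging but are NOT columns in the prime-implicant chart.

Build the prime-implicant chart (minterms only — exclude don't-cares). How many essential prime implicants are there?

7

size-2^0 implicants → 000000(✓)  000011  001101(✓)  001111(✓)  010100(✓)  010110(✓)  011001  011110(✓)  100000(✓)  100101(✓)  100110  101010(✓)  101011(✓)  101100  110100(✓)  110101(✓)  111010(✓)  111101(✓)  111110(✓)
size-2^1 implicants → -00000  -10100  -11110  0011-1  01-110  0101-0  1-0101  1-1010  10101-  11-101  11010-  111-10
Unchecked terms (primes): -00000, -10100, -11110, 000011, 0011-1, 01-110, 0101-0, 011001, 1-0101, 1-1010, 100110, 10101-, 101100, 11-101, 11010-, 111-10
Minterm coverage:
  m13 ⊆ 0011-1 [E]
  m15 ⊆ 0011-1 [E]
  m20 ⊆ -10100,0101-0
  m22 ⊆ 01-110,0101-0
  m25 ⊆ 011001 [E]
  m30 ⊆ -11110,01-110
  m37 ⊆ 1-0101 [E]
  m38 ⊆ 100110 [E]
  m42 ⊆ 1-1010,10101-
  m43 ⊆ 10101- [E]
  m44 ⊆ 101100 [E]
  m52 ⊆ -10100,11010-
  m53 ⊆ 1-0101,11-101,11010-
  m61 ⊆ 11-101 [E]
  m62 ⊆ -11110,111-10
E = {0011-1, 011001, 1-0101, 100110, 10101-, 101100, 11-101}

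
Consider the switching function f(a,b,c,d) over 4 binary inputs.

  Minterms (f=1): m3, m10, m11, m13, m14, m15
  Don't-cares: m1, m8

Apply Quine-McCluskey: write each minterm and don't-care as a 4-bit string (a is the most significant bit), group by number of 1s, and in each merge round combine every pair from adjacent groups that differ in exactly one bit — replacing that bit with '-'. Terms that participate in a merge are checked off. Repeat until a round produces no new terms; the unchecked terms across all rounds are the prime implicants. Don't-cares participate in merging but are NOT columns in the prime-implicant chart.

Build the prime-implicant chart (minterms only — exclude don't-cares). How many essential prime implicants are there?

Round 0: 0001✓ 0011✓ 1000✓ 1010✓ 1011✓ 1101✓ 1110✓ 1111✓
Round 1: -011 00-1 1-10✓ 1-11✓ 10-0 101-✓ 11-1 111-✓
Round 2: 1-1-
PIs = {-011, 00-1, 1-1-, 10-0, 11-1}
Coverage chart:
  m3: -011,00-1
  m10: 1-1-,10-0
  m11: -011,1-1-
  m13: 11-1 ←essential
  m14: 1-1- ←essential
  m15: 1-1-,11-1
Essential: 1-1-, 11-1

2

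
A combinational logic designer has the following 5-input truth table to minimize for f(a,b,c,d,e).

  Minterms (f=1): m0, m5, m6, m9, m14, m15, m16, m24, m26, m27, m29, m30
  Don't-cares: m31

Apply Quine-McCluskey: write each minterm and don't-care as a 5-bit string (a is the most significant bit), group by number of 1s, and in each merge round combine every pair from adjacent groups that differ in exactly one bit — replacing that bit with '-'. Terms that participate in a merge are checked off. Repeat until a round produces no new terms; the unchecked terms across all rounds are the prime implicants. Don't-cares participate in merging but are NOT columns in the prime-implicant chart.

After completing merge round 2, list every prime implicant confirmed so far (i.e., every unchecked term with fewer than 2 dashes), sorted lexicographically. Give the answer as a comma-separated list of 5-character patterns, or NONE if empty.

-0000, 0-110, 00101, 01001, 1-000, 110-0, 111-1

[col 0] 00000*, 00101, 00110*, 01001, 01110*, 01111*, 10000*, 11000*, 11010*, 11011*, 11101*, 11110*, 11111*
[col 1] -0000, -1110*, -1111*, 0-110, 0111-*, 1-000, 11-10*, 11-11*, 110-0, 1101-*, 111-1, 1111-*
[col 2] -111-, 11-1-
Prime implicants: -0000, -111-, 0-110, 00101, 01001, 1-000, 11-1-, 110-0, 111-1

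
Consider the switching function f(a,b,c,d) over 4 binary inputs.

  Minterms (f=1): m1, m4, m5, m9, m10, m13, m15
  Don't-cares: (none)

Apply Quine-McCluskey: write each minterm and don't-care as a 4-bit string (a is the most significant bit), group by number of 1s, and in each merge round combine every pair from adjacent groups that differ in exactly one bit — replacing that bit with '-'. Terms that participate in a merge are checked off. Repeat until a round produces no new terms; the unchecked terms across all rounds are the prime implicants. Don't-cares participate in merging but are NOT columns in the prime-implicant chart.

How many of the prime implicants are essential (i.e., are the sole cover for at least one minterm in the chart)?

Round 0: 0001✓ 0100✓ 0101✓ 1001✓ 1010 1101✓ 1111✓
Round 1: -001✓ -101✓ 0-01✓ 010- 1-01✓ 11-1
Round 2: --01
PIs = {--01, 010-, 1010, 11-1}
Coverage chart:
  m1: --01 ←essential
  m4: 010- ←essential
  m5: --01,010-
  m9: --01 ←essential
  m10: 1010 ←essential
  m13: --01,11-1
  m15: 11-1 ←essential
Essential: --01, 010-, 1010, 11-1

4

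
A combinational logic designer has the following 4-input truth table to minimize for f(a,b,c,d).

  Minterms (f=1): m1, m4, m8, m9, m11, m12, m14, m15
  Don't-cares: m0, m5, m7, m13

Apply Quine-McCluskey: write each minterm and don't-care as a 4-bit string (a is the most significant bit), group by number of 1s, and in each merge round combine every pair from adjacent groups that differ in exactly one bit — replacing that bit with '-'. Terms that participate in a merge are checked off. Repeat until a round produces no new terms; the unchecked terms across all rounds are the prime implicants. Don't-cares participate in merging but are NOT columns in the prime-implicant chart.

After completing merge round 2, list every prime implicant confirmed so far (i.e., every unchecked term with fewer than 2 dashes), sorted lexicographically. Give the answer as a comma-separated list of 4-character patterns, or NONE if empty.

NONE

[col 0] 0000*, 0001*, 0100*, 0101*, 0111*, 1000*, 1001*, 1011*, 1100*, 1101*, 1110*, 1111*
[col 1] -000*, -001*, -100*, -101*, -111*, 0-00*, 0-01*, 000-*, 01-1*, 010-*, 1-00*, 1-01*, 1-11*, 10-1*, 100-*, 11-0*, 11-1*, 110-*, 111-*
[col 2] --00*, --01*, -00-*, -1-1, -10-*, 0-0-*, 1--1, 1-0-*, 11--
[col 3] --0-
Prime implicants: --0-, -1-1, 1--1, 11--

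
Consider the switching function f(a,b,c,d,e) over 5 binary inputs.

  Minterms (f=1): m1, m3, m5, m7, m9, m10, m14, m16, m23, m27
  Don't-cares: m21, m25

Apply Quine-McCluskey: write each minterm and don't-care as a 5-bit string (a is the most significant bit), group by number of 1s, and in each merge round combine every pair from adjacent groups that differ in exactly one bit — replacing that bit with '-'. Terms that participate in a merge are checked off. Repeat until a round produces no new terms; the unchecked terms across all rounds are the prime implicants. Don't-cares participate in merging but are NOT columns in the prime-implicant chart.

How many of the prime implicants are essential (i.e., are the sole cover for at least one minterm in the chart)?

5

[col 0] 00001*, 00011*, 00101*, 00111*, 01001*, 01010*, 01110*, 10000, 10101*, 10111*, 11001*, 11011*
[col 1] -0101*, -0111*, -1001, 0-001, 00-01*, 00-11*, 000-1*, 001-1*, 01-10, 101-1*, 110-1
[col 2] -01-1, 00--1
Prime implicants: -01-1, -1001, 0-001, 00--1, 01-10, 10000, 110-1
PI chart (minterm → PIs covering it):
  1 | 0-001,00--1
  3 | 00--1  (sole → essential)
  5 | -01-1,00--1
  7 | -01-1,00--1
  9 | -1001,0-001
  10 | 01-10  (sole → essential)
  14 | 01-10  (sole → essential)
  16 | 10000  (sole → essential)
  23 | -01-1  (sole → essential)
  27 | 110-1  (sole → essential)
Essential prime implicants: -01-1, 00--1, 01-10, 10000, 110-1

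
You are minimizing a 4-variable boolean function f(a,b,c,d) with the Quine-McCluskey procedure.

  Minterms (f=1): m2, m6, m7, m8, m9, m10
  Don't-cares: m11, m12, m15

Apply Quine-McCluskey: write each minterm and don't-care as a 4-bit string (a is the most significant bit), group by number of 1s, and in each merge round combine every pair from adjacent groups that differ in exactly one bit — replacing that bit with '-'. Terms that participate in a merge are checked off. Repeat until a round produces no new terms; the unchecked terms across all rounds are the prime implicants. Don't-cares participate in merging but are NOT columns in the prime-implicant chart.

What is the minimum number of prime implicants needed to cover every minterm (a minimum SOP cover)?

3

[col 0] 0010*, 0110*, 0111*, 1000*, 1001*, 1010*, 1011*, 1100*, 1111*
[col 1] -010, -111, 0-10, 011-, 1-00, 1-11, 10-0*, 10-1*, 100-*, 101-*
[col 2] 10--
Prime implicants: -010, -111, 0-10, 011-, 1-00, 1-11, 10--
PI chart (minterm → PIs covering it):
  2 | -010,0-10
  6 | 0-10,011-
  7 | -111,011-
  8 | 1-00,10--
  9 | 10--  (sole → essential)
  10 | -010,10--
Essential prime implicants: 10--
Petrick residual → -010, 011-
Minimum SOP uses 3 PIs: b'cd' + a'bc + ab'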